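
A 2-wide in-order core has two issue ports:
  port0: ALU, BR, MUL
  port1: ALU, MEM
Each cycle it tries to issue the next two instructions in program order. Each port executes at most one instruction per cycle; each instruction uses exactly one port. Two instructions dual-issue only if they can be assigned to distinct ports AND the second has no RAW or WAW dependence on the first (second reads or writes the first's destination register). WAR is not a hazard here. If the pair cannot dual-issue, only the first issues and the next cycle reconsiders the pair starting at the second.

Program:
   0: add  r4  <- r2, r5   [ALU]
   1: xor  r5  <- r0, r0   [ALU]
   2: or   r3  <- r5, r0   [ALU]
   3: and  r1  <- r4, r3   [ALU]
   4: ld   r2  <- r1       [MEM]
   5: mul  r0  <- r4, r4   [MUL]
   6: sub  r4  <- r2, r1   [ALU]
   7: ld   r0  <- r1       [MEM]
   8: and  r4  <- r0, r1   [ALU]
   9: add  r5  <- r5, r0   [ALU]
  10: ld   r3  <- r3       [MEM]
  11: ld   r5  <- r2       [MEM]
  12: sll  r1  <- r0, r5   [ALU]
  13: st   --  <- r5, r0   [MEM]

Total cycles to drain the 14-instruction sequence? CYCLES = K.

CYCLES = 9

0. add+xor @i0/i1  | pair
1. or @i2  | RAW r3
2. and @i3  | RAW r1
3. ld+mul @i4/i5  | pair
4. sub+ld @i6/i7  | pair
5. and+add @i8/i9  | pair
6. ld @i10  | no-port MEM/MEM
7. ld @i11  | RAW r5
8. sll+st @i12/i13  | pair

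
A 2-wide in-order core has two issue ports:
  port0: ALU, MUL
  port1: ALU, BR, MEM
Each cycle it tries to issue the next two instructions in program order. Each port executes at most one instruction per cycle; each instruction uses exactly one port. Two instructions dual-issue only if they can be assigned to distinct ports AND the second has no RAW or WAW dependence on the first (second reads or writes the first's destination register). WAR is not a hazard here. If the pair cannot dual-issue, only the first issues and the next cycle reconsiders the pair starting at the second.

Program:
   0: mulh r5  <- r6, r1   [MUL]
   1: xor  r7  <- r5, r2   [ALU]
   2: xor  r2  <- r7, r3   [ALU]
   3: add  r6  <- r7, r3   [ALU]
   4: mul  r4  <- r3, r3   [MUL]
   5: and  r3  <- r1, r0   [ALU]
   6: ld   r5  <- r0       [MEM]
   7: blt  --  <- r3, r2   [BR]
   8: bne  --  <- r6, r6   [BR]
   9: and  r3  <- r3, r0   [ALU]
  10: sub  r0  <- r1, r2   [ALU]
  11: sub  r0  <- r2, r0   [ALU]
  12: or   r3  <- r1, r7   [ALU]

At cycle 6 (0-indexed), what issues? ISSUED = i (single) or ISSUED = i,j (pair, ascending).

ISSUED = 8,9

  cy0 -> i0 (mulh.MUL) RAW r5
  cy1 -> i1 (xor.ALU) RAW r7
  cy2 -> i2+i3 (xor.ALU add.ALU) pair
  cy3 -> i4+i5 (mul.MUL and.ALU) pair
  cy4 -> i6 (ld.MEM) no-port MEM/BR
  cy5 -> i7 (blt.BR) no-port BR/BR
  cy6 -> i8+i9 (bne.BR and.ALU) pair
  cy7 -> i10 (sub.ALU) RAW+WAW r0
  cy8 -> i11+i12 (sub.ALU or.ALU) pair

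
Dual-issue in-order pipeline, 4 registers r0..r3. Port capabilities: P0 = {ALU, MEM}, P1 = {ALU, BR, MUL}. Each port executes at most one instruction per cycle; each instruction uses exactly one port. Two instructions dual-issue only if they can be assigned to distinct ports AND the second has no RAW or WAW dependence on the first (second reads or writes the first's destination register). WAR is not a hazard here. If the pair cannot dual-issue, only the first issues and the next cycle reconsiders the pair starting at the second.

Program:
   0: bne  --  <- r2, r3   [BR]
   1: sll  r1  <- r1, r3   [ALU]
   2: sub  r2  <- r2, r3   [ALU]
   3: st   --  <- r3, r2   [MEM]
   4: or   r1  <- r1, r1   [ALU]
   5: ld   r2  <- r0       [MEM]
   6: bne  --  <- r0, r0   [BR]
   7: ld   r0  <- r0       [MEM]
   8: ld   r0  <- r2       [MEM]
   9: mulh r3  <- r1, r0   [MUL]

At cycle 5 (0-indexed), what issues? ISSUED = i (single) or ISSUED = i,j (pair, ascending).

ISSUED = 8

0. bne.BR sll.ALU @i0&i1  | dual
1. sub.ALU @i2  | RAW r2
2. st.MEM or.ALU @i3&i4  | dual
3. ld.MEM bne.BR @i5&i6  | dual
4. ld.MEM @i7  | no-port MEM/MEM
5. ld.MEM @i8  | RAW r0
6. mulh.MUL @i9  | tail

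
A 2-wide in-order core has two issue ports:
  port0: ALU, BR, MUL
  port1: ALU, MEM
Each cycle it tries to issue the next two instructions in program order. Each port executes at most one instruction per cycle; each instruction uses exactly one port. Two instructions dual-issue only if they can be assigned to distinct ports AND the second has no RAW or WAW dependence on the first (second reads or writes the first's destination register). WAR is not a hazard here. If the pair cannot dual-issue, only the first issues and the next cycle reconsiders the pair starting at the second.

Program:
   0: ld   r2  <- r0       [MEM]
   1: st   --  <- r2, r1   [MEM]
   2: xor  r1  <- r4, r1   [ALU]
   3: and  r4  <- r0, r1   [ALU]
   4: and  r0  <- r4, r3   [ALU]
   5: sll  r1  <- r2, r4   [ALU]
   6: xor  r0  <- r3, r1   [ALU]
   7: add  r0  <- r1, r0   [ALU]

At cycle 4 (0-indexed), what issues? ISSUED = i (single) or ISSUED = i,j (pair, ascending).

0. ld.MEM @i0  | no-port MEM/MEM
1. st.MEM xor.ALU @i1/i2  | pair
2. and.ALU @i3  | RAW r4
3. and.ALU sll.ALU @i4/i5  | pair
4. xor.ALU @i6  | RAW+WAW r0
5. add.ALU @i7  | tail

ISSUED = 6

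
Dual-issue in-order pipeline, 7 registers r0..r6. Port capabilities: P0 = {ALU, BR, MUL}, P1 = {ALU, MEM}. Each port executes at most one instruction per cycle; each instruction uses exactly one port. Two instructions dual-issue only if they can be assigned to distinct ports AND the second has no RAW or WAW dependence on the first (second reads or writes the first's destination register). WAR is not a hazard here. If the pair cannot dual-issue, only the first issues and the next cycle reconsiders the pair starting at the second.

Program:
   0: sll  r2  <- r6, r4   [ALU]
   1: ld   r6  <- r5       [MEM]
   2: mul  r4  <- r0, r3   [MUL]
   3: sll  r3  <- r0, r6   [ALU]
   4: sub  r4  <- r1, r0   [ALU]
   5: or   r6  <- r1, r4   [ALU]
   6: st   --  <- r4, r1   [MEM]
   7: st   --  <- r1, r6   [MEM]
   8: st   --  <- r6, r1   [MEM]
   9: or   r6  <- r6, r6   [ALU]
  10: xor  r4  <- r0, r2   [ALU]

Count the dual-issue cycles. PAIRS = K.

c0: i0/i1 sll+ld  dual
c1: i2/i3 mul+sll  dual
c2: i4 sub  RAW r4
c3: i5/i6 or+st  dual
c4: i7 st  no-port MEM/MEM
c5: i8/i9 st+or  dual
c6: i10 xor  tail

PAIRS = 4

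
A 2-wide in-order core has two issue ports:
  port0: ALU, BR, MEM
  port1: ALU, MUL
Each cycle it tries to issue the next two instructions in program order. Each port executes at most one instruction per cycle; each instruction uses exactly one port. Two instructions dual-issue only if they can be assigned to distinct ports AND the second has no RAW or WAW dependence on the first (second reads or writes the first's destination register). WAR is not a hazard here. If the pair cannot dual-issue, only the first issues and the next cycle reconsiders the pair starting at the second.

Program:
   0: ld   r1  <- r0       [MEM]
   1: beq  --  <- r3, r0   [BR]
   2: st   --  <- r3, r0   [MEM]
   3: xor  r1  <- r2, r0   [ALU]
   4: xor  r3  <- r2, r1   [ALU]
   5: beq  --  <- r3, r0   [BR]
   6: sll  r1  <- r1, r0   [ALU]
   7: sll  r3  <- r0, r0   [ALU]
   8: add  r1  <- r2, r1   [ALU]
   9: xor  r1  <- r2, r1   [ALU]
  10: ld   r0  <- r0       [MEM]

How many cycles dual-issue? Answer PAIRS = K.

PAIRS = 4

c0: i0 ld  no-port MEM/BR
c1: i1 beq  no-port BR/MEM
c2: i2,i3 st/xor  pair
c3: i4 xor  RAW r3
c4: i5,i6 beq/sll  pair
c5: i7,i8 sll/add  pair
c6: i9,i10 xor/ld  pair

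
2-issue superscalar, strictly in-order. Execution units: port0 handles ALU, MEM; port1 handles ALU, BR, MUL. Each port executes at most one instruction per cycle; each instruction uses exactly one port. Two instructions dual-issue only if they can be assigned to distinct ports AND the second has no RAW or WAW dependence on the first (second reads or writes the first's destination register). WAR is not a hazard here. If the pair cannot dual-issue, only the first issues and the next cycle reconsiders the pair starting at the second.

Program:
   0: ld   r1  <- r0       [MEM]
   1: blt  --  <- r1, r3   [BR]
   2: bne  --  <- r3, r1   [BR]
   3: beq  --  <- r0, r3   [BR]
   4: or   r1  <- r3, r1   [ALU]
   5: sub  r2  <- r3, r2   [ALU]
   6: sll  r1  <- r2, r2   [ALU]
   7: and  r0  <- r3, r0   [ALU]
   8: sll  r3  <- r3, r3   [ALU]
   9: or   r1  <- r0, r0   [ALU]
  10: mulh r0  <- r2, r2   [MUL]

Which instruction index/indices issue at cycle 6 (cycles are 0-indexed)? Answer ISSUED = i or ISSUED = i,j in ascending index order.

ISSUED = 8,9

t=0 i0:ld.MEM ; RAW r1
t=1 i1:blt.BR ; no-port BR/BR
t=2 i2:bne.BR ; no-port BR/BR
t=3 i3,i4:beq.BR or.ALU ; pair
t=4 i5:sub.ALU ; RAW r2
t=5 i6,i7:sll.ALU and.ALU ; pair
t=6 i8,i9:sll.ALU or.ALU ; pair
t=7 i10:mulh.MUL ; tail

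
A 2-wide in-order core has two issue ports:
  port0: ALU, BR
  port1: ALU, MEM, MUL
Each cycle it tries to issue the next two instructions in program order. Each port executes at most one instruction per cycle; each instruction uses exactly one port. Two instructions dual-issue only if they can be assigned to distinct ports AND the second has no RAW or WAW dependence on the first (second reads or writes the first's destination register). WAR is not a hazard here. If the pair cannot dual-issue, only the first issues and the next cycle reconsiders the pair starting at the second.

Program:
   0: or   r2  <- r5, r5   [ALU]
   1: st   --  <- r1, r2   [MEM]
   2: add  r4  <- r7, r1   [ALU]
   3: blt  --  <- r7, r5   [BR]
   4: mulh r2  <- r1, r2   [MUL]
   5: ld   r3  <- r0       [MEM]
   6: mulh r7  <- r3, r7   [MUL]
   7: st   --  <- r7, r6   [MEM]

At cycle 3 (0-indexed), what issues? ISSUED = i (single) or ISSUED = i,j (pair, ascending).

ISSUED = 5

c0: i0 or.ALU  RAW r2
c1: i1+i2 st.MEM;add.ALU  dual
c2: i3+i4 blt.BR;mulh.MUL  dual
c3: i5 ld.MEM  no-port MEM/MUL
c4: i6 mulh.MUL  no-port MUL/MEM
c5: i7 st.MEM  tail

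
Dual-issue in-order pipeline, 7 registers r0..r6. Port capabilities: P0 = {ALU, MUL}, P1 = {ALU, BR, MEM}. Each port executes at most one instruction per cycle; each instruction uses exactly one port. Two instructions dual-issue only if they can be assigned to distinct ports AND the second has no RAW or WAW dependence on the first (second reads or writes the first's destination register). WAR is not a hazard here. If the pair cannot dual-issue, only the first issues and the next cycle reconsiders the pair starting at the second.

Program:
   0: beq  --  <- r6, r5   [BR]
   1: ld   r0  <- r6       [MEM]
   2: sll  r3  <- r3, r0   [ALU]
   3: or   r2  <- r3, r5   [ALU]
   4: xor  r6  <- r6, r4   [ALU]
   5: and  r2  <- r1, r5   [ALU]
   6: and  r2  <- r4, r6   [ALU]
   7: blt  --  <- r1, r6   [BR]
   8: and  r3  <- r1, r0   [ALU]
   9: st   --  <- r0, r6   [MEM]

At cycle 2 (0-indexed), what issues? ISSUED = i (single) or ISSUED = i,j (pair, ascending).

#0 head=0: beq i0 no-port BR/MEM
#1 head=1: ld i1 RAW r0
#2 head=2: sll i2 RAW r3
#3 head=3: or/xor i3,i4 dual
#4 head=5: and i5 WAW r2
#5 head=6: and/blt i6,i7 dual
#6 head=8: and/st i8,i9 dual

ISSUED = 2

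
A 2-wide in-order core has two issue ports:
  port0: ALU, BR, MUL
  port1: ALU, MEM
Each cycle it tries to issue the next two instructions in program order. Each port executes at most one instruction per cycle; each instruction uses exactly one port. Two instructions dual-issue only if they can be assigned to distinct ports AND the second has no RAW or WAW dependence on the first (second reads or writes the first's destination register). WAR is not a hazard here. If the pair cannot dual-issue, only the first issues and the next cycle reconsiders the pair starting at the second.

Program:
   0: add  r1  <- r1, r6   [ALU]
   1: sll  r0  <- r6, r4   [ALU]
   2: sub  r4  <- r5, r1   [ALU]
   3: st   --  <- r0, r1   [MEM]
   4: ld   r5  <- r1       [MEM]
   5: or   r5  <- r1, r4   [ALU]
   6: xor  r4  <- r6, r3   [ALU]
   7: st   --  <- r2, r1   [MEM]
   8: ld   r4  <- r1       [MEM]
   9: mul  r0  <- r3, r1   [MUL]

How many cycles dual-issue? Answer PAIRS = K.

0. add.ALU/sll.ALU @i0/i1  | 2-wide
1. sub.ALU/st.MEM @i2/i3  | 2-wide
2. ld.MEM @i4  | WAW r5
3. or.ALU/xor.ALU @i5/i6  | 2-wide
4. st.MEM @i7  | no-port MEM/MEM
5. ld.MEM/mul.MUL @i8/i9  | 2-wide

PAIRS = 4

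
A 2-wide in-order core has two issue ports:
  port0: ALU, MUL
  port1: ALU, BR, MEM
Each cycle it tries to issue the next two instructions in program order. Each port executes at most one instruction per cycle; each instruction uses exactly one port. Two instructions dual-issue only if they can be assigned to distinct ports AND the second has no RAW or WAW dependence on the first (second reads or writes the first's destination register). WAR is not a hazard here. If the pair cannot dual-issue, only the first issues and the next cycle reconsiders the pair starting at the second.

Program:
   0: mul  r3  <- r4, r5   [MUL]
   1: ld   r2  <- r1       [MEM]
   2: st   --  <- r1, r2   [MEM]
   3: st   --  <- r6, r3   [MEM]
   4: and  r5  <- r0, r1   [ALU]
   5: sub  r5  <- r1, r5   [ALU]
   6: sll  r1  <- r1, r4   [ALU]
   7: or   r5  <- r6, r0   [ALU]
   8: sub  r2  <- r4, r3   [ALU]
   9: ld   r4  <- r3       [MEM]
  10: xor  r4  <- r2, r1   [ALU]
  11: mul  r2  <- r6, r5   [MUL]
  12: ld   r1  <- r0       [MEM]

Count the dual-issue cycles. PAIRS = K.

PAIRS = 5

  cy0 -> i0/i1 (mul.MUL ld.MEM) dual
  cy1 -> i2 (st.MEM) no-port MEM/MEM
  cy2 -> i3/i4 (st.MEM and.ALU) dual
  cy3 -> i5/i6 (sub.ALU sll.ALU) dual
  cy4 -> i7/i8 (or.ALU sub.ALU) dual
  cy5 -> i9 (ld.MEM) WAW r4
  cy6 -> i10/i11 (xor.ALU mul.MUL) dual
  cy7 -> i12 (ld.MEM) tail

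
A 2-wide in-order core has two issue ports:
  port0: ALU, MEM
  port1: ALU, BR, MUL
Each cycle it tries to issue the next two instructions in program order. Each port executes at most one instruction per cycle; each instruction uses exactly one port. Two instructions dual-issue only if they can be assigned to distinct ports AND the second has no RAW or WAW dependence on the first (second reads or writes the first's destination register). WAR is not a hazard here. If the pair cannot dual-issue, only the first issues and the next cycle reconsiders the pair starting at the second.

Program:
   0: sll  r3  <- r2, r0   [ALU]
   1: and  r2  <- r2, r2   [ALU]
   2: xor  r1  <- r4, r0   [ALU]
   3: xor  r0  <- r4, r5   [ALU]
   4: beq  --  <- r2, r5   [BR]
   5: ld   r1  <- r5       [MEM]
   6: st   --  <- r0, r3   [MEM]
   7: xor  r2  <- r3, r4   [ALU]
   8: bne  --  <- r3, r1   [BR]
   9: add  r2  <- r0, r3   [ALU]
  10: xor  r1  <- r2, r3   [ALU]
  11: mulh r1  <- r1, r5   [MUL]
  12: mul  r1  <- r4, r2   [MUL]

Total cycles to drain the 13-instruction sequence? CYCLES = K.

CYCLES = 8

c0: i0,i1 sll;and  2-wide
c1: i2,i3 xor;xor  2-wide
c2: i4,i5 beq;ld  2-wide
c3: i6,i7 st;xor  2-wide
c4: i8,i9 bne;add  2-wide
c5: i10 xor  RAW+WAW r1
c6: i11 mulh  no-port MUL/MUL
c7: i12 mul  tail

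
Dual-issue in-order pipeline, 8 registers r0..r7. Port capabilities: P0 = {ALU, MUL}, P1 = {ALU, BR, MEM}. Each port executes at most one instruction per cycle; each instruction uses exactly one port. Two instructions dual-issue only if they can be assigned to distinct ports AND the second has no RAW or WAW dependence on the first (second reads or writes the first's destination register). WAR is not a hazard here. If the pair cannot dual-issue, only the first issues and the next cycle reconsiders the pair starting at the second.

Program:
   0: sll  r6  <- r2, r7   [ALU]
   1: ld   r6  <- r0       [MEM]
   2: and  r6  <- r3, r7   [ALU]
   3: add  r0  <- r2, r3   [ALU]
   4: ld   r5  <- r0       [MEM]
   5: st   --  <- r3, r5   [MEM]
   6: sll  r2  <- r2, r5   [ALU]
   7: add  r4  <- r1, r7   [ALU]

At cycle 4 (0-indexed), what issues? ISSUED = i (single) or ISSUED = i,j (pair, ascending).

ISSUED = 5,6

c0: i0 sll.ALU  WAW r6
c1: i1 ld.MEM  WAW r6
c2: i2+i3 and.ALU;add.ALU  pair
c3: i4 ld.MEM  no-port MEM/MEM
c4: i5+i6 st.MEM;sll.ALU  pair
c5: i7 add.ALU  tail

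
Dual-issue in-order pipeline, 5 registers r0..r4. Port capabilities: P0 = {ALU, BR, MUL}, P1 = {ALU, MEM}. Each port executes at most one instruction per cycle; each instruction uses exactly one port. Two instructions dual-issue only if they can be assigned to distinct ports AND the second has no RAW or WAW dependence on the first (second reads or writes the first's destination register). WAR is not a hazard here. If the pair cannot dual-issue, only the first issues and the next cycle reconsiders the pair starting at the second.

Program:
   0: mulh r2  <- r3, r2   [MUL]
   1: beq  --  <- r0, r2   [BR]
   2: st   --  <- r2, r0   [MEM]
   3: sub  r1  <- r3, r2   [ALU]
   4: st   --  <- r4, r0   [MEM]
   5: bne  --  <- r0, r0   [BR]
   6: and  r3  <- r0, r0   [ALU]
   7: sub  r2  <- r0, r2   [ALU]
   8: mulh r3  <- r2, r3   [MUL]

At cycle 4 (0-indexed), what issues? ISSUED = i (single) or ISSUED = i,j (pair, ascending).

c0: i0 mulh  no-port MUL/BR
c1: i1+i2 beq;st  2-wide
c2: i3+i4 sub;st  2-wide
c3: i5+i6 bne;and  2-wide
c4: i7 sub  RAW r2
c5: i8 mulh  tail

ISSUED = 7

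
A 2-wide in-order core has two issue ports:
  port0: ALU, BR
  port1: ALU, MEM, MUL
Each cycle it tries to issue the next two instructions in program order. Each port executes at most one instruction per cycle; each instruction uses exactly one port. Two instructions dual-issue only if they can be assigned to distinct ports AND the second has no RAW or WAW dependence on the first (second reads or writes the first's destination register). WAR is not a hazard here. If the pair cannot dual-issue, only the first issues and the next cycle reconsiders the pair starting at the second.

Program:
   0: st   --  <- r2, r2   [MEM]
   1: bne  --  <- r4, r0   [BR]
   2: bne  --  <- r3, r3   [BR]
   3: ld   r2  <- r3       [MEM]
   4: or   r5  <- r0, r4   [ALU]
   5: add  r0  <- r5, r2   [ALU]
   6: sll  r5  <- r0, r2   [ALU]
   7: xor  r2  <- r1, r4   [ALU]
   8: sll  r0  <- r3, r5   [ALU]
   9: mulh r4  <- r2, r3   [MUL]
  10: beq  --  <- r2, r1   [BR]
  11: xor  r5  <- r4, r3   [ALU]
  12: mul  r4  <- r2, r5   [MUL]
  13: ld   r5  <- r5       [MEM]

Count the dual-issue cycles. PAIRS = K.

t=0 i0+i1:st;bne ; 2-wide
t=1 i2+i3:bne;ld ; 2-wide
t=2 i4:or ; RAW r5
t=3 i5:add ; RAW r0
t=4 i6+i7:sll;xor ; 2-wide
t=5 i8+i9:sll;mulh ; 2-wide
t=6 i10+i11:beq;xor ; 2-wide
t=7 i12:mul ; no-port MUL/MEM
t=8 i13:ld ; tail

PAIRS = 5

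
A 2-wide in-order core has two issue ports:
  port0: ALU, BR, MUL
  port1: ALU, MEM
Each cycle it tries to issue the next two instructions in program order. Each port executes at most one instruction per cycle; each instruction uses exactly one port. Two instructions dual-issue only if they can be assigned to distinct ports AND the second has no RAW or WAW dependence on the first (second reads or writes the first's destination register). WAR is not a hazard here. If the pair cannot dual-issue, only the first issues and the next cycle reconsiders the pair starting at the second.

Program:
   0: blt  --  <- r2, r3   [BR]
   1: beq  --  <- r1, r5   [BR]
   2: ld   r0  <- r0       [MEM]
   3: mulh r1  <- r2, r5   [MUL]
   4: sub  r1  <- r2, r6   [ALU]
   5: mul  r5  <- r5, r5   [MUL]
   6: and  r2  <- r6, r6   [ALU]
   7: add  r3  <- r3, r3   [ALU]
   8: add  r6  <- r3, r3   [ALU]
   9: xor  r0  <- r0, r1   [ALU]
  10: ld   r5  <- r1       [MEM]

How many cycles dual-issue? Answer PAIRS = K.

PAIRS = 4

t=0 i0:blt.BR ; no-port BR/BR
t=1 i1/i2:beq.BR;ld.MEM ; dual
t=2 i3:mulh.MUL ; WAW r1
t=3 i4/i5:sub.ALU;mul.MUL ; dual
t=4 i6/i7:and.ALU;add.ALU ; dual
t=5 i8/i9:add.ALU;xor.ALU ; dual
t=6 i10:ld.MEM ; tail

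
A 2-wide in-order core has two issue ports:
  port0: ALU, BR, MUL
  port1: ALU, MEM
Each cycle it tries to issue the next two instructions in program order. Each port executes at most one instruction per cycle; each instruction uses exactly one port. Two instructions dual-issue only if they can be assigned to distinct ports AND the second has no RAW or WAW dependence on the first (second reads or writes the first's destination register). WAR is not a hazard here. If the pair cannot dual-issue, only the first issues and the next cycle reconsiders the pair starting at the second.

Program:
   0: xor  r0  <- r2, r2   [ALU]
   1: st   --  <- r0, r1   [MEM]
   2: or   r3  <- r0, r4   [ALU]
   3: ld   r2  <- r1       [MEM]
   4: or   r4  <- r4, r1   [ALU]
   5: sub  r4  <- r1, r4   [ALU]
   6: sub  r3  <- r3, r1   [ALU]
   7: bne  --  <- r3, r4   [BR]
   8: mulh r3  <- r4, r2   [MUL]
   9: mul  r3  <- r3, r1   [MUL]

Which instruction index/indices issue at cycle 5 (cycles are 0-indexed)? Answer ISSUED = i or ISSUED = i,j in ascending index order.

t=0 i0:xor ; RAW r0
t=1 i1&i2:st;or ; dual
t=2 i3&i4:ld;or ; dual
t=3 i5&i6:sub;sub ; dual
t=4 i7:bne ; no-port BR/MUL
t=5 i8:mulh ; no-port MUL/MUL
t=6 i9:mul ; tail

ISSUED = 8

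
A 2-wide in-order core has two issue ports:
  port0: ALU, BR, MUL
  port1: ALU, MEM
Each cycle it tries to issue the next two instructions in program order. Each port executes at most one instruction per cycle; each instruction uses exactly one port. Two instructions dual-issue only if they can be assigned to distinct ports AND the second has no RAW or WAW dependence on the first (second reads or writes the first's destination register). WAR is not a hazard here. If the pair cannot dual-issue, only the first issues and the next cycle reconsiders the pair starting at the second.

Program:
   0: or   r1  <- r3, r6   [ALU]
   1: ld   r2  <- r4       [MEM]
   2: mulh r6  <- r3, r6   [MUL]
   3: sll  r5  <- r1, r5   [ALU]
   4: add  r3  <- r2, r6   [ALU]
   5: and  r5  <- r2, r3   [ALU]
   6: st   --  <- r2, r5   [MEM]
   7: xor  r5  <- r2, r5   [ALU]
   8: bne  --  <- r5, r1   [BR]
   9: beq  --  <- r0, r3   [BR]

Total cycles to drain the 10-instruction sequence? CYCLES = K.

CYCLES = 7

0. or;ld @i0,i1  | pair
1. mulh;sll @i2,i3  | pair
2. add @i4  | RAW r3
3. and @i5  | RAW r5
4. st;xor @i6,i7  | pair
5. bne @i8  | no-port BR/BR
6. beq @i9  | tail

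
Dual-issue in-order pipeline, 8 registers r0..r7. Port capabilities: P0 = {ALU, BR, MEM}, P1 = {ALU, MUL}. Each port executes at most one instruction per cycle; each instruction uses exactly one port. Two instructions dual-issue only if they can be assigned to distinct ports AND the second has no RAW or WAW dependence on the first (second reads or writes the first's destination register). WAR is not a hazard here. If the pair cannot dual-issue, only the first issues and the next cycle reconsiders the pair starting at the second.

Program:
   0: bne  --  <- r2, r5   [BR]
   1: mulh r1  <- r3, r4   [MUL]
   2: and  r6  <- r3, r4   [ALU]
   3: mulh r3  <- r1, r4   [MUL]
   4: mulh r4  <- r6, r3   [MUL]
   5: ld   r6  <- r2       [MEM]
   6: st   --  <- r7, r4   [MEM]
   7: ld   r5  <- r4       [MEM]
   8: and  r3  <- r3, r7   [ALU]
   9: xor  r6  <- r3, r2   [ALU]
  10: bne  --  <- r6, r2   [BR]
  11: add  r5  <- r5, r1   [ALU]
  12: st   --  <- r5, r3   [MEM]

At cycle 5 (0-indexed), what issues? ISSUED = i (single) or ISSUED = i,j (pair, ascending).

t=0 i0+i1:bne;mulh ; pair
t=1 i2+i3:and;mulh ; pair
t=2 i4+i5:mulh;ld ; pair
t=3 i6:st ; no-port MEM/MEM
t=4 i7+i8:ld;and ; pair
t=5 i9:xor ; RAW r6
t=6 i10+i11:bne;add ; pair
t=7 i12:st ; tail

ISSUED = 9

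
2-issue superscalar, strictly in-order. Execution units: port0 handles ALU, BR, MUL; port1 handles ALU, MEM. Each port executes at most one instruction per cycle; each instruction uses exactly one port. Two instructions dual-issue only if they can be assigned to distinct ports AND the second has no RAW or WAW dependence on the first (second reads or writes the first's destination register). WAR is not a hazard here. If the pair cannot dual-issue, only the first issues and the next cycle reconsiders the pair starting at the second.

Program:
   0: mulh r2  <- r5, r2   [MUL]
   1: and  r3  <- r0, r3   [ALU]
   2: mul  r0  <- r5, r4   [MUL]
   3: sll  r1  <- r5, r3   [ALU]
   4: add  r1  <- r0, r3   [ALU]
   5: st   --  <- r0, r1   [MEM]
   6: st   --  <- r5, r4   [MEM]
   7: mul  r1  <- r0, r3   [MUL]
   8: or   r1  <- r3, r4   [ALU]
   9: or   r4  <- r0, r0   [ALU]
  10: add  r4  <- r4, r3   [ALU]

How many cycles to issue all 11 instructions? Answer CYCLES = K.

  cy0 -> i0/i1 (mulh;and) 2-wide
  cy1 -> i2/i3 (mul;sll) 2-wide
  cy2 -> i4 (add) RAW r1
  cy3 -> i5 (st) no-port MEM/MEM
  cy4 -> i6/i7 (st;mul) 2-wide
  cy5 -> i8/i9 (or;or) 2-wide
  cy6 -> i10 (add) tail

CYCLES = 7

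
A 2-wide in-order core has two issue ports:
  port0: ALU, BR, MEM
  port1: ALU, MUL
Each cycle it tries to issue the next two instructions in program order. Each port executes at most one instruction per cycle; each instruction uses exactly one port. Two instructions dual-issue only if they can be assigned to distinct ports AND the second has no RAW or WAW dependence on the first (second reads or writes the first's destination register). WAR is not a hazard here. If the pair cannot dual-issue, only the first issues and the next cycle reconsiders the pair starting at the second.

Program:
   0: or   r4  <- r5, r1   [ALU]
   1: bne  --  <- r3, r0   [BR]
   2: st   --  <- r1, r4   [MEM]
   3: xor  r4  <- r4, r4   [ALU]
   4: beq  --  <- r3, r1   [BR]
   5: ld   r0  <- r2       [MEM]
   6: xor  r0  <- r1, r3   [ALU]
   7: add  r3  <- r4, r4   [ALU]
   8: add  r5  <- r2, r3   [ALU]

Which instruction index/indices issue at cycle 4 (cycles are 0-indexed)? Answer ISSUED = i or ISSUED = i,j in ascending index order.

#0 head=0: or.ALU/bne.BR i0,i1 2-wide
#1 head=2: st.MEM/xor.ALU i2,i3 2-wide
#2 head=4: beq.BR i4 no-port BR/MEM
#3 head=5: ld.MEM i5 WAW r0
#4 head=6: xor.ALU/add.ALU i6,i7 2-wide
#5 head=8: add.ALU i8 tail

ISSUED = 6,7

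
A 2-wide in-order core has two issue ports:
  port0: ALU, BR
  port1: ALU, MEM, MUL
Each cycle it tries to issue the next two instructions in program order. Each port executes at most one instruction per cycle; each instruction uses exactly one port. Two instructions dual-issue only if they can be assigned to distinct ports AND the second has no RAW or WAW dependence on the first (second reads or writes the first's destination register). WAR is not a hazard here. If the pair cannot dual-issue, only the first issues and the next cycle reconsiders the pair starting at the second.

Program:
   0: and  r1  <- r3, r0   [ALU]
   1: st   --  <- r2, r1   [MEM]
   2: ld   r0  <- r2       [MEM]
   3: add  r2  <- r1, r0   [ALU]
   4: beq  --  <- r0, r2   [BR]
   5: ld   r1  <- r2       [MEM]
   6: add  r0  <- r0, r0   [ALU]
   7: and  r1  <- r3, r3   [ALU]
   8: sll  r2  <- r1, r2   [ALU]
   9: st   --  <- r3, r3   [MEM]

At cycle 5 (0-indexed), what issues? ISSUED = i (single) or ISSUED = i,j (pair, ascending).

  cy0 -> i0 (and) RAW r1
  cy1 -> i1 (st) no-port MEM/MEM
  cy2 -> i2 (ld) RAW r0
  cy3 -> i3 (add) RAW r2
  cy4 -> i4,i5 (beq/ld) pair
  cy5 -> i6,i7 (add/and) pair
  cy6 -> i8,i9 (sll/st) pair

ISSUED = 6,7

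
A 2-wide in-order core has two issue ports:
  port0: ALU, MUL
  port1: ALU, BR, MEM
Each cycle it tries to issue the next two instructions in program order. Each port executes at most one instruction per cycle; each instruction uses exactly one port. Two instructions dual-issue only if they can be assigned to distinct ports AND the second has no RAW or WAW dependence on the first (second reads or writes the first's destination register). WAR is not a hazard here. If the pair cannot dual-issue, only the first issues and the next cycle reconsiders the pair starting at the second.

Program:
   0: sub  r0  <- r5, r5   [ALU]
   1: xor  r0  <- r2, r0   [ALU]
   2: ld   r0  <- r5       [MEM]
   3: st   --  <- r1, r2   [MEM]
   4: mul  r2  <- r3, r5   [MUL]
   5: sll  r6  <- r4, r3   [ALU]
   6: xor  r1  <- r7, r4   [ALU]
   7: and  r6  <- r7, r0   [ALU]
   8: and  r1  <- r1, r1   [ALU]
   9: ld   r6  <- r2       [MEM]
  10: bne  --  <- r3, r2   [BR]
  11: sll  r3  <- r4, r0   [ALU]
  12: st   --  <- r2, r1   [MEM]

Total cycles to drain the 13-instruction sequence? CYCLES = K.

t=0 i0:sub ; RAW+WAW r0
t=1 i1:xor ; WAW r0
t=2 i2:ld ; no-port MEM/MEM
t=3 i3+i4:st+mul ; pair
t=4 i5+i6:sll+xor ; pair
t=5 i7+i8:and+and ; pair
t=6 i9:ld ; no-port MEM/BR
t=7 i10+i11:bne+sll ; pair
t=8 i12:st ; tail

CYCLES = 9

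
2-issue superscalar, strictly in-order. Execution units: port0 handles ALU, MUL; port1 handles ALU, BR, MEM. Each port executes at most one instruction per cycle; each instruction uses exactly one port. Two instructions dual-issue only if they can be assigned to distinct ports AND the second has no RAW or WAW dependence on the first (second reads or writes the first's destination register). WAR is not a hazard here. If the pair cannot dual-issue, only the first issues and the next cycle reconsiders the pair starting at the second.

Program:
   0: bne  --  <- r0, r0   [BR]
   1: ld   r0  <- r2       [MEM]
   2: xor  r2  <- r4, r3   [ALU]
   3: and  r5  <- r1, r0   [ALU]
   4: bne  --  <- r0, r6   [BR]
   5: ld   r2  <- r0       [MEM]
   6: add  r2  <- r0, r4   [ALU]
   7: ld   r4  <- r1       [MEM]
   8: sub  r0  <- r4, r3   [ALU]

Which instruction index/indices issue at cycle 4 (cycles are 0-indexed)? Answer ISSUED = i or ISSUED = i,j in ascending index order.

ISSUED = 6,7

c0: i0 bne.BR  no-port BR/MEM
c1: i1/i2 ld.MEM;xor.ALU  pair
c2: i3/i4 and.ALU;bne.BR  pair
c3: i5 ld.MEM  WAW r2
c4: i6/i7 add.ALU;ld.MEM  pair
c5: i8 sub.ALU  tail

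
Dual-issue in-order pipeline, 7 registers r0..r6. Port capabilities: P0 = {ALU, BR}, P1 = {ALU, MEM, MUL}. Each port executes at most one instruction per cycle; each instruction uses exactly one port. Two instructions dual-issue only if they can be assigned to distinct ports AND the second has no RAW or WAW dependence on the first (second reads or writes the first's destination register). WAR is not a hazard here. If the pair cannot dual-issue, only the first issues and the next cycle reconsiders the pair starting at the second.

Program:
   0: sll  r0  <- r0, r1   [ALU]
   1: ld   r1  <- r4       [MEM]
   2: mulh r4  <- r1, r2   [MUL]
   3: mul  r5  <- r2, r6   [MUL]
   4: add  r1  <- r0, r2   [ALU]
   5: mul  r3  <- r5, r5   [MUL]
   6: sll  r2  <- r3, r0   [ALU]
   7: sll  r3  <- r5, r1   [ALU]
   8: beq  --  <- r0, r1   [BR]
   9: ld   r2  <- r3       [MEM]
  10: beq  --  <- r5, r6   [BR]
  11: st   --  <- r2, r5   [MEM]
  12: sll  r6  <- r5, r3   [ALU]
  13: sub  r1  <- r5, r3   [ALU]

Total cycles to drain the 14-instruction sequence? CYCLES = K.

  cy0 -> i0+i1 (sll.ALU ld.MEM) pair
  cy1 -> i2 (mulh.MUL) no-port MUL/MUL
  cy2 -> i3+i4 (mul.MUL add.ALU) pair
  cy3 -> i5 (mul.MUL) RAW r3
  cy4 -> i6+i7 (sll.ALU sll.ALU) pair
  cy5 -> i8+i9 (beq.BR ld.MEM) pair
  cy6 -> i10+i11 (beq.BR st.MEM) pair
  cy7 -> i12+i13 (sll.ALU sub.ALU) pair

CYCLES = 8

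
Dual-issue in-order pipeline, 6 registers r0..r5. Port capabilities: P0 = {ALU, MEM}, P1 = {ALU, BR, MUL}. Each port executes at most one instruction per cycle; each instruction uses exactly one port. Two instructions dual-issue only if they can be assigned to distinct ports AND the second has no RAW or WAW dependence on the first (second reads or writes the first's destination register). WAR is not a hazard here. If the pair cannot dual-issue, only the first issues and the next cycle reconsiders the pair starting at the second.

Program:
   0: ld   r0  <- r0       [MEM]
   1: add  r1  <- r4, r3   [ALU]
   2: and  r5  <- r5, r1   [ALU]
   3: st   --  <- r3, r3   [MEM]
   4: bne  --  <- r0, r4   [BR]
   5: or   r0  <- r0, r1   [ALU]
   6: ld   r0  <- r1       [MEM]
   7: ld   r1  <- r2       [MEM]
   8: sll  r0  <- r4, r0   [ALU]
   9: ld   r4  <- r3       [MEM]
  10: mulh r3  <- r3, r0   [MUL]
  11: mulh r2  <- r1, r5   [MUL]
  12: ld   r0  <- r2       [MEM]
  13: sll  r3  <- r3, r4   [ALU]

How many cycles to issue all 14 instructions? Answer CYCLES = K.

t=0 i0/i1:ld.MEM;add.ALU ; dual
t=1 i2/i3:and.ALU;st.MEM ; dual
t=2 i4/i5:bne.BR;or.ALU ; dual
t=3 i6:ld.MEM ; no-port MEM/MEM
t=4 i7/i8:ld.MEM;sll.ALU ; dual
t=5 i9/i10:ld.MEM;mulh.MUL ; dual
t=6 i11:mulh.MUL ; RAW r2
t=7 i12/i13:ld.MEM;sll.ALU ; dual

CYCLES = 8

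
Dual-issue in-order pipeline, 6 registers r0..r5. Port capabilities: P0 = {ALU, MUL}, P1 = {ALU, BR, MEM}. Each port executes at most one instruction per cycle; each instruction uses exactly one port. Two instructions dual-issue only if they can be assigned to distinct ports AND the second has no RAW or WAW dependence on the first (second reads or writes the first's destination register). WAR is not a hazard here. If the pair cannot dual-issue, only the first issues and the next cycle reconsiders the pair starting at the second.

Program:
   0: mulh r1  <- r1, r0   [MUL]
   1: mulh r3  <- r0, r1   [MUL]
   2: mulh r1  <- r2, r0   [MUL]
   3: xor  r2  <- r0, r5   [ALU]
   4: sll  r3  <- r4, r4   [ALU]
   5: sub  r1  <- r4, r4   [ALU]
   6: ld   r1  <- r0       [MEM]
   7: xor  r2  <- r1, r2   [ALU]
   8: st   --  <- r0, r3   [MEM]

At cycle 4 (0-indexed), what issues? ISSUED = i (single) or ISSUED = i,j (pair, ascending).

c0: i0 mulh.MUL  no-port MUL/MUL
c1: i1 mulh.MUL  no-port MUL/MUL
c2: i2/i3 mulh.MUL xor.ALU  pair
c3: i4/i5 sll.ALU sub.ALU  pair
c4: i6 ld.MEM  RAW r1
c5: i7/i8 xor.ALU st.MEM  pair

ISSUED = 6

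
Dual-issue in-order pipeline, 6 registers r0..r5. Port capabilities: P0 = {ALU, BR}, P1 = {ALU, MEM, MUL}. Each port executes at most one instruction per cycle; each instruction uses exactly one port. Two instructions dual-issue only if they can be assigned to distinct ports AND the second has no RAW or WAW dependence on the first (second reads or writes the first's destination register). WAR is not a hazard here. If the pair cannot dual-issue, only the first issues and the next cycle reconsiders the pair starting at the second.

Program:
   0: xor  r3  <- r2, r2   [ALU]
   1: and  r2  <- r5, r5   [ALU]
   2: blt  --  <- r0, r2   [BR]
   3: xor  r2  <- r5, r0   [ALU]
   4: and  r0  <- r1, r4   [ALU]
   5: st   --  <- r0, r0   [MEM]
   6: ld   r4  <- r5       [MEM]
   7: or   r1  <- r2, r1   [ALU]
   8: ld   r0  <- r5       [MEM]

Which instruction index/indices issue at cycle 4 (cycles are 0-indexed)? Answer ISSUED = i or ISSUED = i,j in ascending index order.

ISSUED = 6,7

#0 head=0: xor+and i0+i1 pair
#1 head=2: blt+xor i2+i3 pair
#2 head=4: and i4 RAW r0
#3 head=5: st i5 no-port MEM/MEM
#4 head=6: ld+or i6+i7 pair
#5 head=8: ld i8 tail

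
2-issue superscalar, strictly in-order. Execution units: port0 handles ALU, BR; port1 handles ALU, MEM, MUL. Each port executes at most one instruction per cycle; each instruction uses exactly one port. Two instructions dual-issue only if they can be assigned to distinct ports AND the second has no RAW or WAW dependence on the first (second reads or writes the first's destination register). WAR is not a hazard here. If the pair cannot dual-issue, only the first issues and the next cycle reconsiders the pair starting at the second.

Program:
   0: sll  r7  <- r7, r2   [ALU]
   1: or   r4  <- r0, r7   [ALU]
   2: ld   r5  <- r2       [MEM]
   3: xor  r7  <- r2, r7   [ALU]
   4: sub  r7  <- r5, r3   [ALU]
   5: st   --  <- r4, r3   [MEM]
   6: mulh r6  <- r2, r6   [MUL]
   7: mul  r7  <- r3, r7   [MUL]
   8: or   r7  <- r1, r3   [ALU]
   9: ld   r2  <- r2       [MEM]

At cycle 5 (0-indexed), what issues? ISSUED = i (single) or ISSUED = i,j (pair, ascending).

ISSUED = 7

#0 head=0: sll i0 RAW r7
#1 head=1: or+ld i1/i2 dual
#2 head=3: xor i3 WAW r7
#3 head=4: sub+st i4/i5 dual
#4 head=6: mulh i6 no-port MUL/MUL
#5 head=7: mul i7 WAW r7
#6 head=8: or+ld i8/i9 dual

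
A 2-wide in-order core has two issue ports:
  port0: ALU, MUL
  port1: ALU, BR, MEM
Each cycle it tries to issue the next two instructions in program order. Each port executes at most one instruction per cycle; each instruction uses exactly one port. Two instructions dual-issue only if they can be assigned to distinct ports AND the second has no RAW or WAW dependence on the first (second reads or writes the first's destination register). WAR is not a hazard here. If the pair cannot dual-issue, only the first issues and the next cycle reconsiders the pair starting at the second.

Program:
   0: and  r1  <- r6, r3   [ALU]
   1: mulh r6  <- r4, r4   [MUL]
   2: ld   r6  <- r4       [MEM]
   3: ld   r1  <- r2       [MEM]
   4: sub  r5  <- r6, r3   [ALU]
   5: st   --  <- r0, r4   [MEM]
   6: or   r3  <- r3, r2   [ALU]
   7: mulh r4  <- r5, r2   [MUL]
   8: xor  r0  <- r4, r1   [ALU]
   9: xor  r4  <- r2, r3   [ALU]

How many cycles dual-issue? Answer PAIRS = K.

#0 head=0: and+mulh i0+i1 pair
#1 head=2: ld i2 no-port MEM/MEM
#2 head=3: ld+sub i3+i4 pair
#3 head=5: st+or i5+i6 pair
#4 head=7: mulh i7 RAW r4
#5 head=8: xor+xor i8+i9 pair

PAIRS = 4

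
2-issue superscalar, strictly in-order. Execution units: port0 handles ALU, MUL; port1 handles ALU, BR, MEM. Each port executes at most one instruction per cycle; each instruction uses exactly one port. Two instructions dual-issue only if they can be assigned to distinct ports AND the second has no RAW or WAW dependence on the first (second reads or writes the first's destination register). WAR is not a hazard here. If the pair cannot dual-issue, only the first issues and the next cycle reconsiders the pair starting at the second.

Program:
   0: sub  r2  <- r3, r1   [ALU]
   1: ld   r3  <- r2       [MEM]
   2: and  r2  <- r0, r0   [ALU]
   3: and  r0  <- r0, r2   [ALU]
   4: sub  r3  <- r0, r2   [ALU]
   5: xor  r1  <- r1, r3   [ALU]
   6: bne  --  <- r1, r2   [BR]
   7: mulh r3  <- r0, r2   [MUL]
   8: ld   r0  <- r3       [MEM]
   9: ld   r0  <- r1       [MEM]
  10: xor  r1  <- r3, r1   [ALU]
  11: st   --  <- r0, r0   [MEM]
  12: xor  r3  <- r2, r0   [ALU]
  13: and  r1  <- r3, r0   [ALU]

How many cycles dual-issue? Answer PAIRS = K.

c0: i0 sub.ALU  RAW r2
c1: i1&i2 ld.MEM+and.ALU  pair
c2: i3 and.ALU  RAW r0
c3: i4 sub.ALU  RAW r3
c4: i5 xor.ALU  RAW r1
c5: i6&i7 bne.BR+mulh.MUL  pair
c6: i8 ld.MEM  no-port MEM/MEM
c7: i9&i10 ld.MEM+xor.ALU  pair
c8: i11&i12 st.MEM+xor.ALU  pair
c9: i13 and.ALU  tail

PAIRS = 4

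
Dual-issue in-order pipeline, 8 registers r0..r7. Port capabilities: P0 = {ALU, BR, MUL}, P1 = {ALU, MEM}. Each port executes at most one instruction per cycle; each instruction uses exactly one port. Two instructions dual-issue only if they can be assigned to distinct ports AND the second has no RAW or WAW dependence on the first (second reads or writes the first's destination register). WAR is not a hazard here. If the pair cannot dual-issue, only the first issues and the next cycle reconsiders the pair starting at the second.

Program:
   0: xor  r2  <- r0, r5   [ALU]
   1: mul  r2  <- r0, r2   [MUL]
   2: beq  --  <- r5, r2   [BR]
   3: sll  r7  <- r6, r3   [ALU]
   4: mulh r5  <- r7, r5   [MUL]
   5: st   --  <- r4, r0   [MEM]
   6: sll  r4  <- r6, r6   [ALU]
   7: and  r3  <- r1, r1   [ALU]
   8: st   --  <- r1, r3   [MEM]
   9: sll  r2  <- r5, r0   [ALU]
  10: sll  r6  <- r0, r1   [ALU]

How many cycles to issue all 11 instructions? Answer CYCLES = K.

CYCLES = 7

c0: i0 xor.ALU  RAW+WAW r2
c1: i1 mul.MUL  no-port MUL/BR
c2: i2&i3 beq.BR+sll.ALU  pair
c3: i4&i5 mulh.MUL+st.MEM  pair
c4: i6&i7 sll.ALU+and.ALU  pair
c5: i8&i9 st.MEM+sll.ALU  pair
c6: i10 sll.ALU  tail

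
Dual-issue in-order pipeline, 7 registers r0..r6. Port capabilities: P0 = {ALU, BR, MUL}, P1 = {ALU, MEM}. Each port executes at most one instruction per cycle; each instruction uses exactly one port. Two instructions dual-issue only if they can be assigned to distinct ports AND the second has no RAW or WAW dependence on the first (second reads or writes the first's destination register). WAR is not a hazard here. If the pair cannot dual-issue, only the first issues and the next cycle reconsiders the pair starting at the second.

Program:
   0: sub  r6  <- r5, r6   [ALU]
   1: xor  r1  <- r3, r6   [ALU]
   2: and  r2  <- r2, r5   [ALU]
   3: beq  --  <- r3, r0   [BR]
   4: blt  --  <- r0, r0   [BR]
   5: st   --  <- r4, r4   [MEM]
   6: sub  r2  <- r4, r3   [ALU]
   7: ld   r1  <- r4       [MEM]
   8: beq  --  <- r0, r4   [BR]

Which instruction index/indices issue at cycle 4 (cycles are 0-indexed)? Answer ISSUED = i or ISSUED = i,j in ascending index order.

ISSUED = 6,7

c0: i0 sub.ALU  RAW r6
c1: i1/i2 xor.ALU/and.ALU  pair
c2: i3 beq.BR  no-port BR/BR
c3: i4/i5 blt.BR/st.MEM  pair
c4: i6/i7 sub.ALU/ld.MEM  pair
c5: i8 beq.BR  tail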